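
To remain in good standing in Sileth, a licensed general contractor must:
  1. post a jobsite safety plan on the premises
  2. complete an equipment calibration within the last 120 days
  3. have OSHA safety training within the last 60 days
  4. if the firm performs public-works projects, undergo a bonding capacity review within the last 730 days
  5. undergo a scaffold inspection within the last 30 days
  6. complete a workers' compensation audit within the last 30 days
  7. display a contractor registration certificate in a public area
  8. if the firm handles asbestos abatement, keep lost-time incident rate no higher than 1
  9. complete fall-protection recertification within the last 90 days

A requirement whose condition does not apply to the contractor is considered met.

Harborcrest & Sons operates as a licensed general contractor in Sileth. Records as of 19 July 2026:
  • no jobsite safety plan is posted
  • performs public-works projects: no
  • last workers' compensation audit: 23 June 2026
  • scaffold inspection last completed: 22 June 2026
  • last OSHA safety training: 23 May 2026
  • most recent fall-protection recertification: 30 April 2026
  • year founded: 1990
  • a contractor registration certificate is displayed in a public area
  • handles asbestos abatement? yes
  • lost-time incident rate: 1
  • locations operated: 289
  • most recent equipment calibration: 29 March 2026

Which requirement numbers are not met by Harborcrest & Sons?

1

1. jobsite safety plan absent → not met
2. equipment calibration 112 days ago vs limit 120 → met
3. OSHA safety training 57 days ago vs limit 60 → met
4. condition 'performs public-works projects' does not hold → requirement n/a → met
5. scaffold inspection 27 days ago vs limit 30 → met
6. workers' compensation audit 26 days ago vs limit 30 → met
7. contractor registration certificate present → met
8. condition 'handles asbestos abatement' holds; lost-time incident rate 1 ≤ 1 → met
9. fall-protection recertification 80 days ago vs limit 90 → met
Not met: 1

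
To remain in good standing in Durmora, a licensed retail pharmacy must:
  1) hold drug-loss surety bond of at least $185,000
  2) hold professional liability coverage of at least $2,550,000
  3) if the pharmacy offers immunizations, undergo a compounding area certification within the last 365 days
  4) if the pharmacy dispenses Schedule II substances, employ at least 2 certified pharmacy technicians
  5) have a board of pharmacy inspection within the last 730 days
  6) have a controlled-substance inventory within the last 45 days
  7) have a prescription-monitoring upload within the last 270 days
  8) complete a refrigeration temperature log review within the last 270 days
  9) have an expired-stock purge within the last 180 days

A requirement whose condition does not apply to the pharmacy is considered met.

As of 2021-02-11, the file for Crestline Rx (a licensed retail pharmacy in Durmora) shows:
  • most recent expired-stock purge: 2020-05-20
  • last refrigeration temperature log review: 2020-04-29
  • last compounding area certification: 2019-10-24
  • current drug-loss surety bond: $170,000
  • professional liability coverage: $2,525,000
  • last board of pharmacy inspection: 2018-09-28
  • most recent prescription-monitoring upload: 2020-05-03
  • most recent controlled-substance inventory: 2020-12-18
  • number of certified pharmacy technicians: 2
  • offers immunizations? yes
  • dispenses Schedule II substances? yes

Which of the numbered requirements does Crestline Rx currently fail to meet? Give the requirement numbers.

1, 2, 3, 5, 6, 7, 8, 9

1. drug-loss surety bond $170,000 < $185,000 → not met
2. professional liability coverage $2,525,000 < $2,550,000 → not met
3. condition 'offers immunizations' holds; compounding area certification 476 days ago vs limit 365 → not met
4. condition 'dispenses Schedule II substances' holds; certified pharmacy technicians 2 ≥ 2 → met
5. board of pharmacy inspection 867 days ago vs limit 730 → not met
6. controlled-substance inventory 55 days ago vs limit 45 → not met
7. prescription-monitoring upload 284 days ago vs limit 270 → not met
8. refrigeration temperature log review 288 days ago vs limit 270 → not met
9. expired-stock purge 267 days ago vs limit 180 → not met
Not met: 1, 2, 3, 5, 6, 7, 8, 9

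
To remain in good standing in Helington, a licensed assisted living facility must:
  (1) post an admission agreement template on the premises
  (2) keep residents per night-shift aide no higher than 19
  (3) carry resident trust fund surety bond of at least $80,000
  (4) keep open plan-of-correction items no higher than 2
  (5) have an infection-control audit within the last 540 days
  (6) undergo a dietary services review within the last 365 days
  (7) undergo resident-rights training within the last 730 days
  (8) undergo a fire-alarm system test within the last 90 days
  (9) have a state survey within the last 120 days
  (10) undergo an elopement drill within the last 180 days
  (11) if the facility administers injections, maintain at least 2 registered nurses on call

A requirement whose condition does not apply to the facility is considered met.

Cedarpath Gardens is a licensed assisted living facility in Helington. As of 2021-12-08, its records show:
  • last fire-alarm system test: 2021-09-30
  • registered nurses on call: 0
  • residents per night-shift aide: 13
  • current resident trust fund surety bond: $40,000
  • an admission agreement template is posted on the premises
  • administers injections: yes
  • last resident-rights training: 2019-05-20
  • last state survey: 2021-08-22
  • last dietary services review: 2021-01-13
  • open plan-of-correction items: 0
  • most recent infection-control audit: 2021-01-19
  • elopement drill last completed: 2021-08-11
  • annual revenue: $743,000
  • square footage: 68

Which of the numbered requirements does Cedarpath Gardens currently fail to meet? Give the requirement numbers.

1. admission agreement template present → met
2. residents per night-shift aide 13 ≤ 19 → met
3. resident trust fund surety bond $40,000 < $80,000 → not met
4. open plan-of-correction items 0 ≤ 2 → met
5. infection-control audit 323 days ago vs limit 540 → met
6. dietary services review 329 days ago vs limit 365 → met
7. resident-rights training 933 days ago vs limit 730 → not met
8. fire-alarm system test 69 days ago vs limit 90 → met
9. state survey 108 days ago vs limit 120 → met
10. elopement drill 119 days ago vs limit 180 → met
11. condition 'administers injections' holds; registered nurses on call 0 < 2 → not met
Not met: 3, 7, 11

3, 7, 11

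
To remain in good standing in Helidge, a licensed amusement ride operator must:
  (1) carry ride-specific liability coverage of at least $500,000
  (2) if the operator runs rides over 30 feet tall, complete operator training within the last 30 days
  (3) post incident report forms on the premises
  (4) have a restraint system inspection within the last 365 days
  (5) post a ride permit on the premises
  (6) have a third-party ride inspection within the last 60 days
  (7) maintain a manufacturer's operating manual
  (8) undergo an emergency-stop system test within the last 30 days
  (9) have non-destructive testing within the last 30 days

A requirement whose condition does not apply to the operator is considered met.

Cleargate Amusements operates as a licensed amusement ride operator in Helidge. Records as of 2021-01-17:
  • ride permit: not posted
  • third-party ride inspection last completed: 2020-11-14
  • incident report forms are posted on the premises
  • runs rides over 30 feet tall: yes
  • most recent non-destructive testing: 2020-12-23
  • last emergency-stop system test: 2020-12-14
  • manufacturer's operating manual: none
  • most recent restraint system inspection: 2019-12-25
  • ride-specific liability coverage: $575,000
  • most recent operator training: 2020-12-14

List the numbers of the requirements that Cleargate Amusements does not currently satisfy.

1. ride-specific liability coverage $575,000 ≥ $500,000 → met
2. condition 'runs rides over 30 feet tall' holds; operator training 34 days ago vs limit 30 → not met
3. incident report forms present → met
4. restraint system inspection 389 days ago vs limit 365 → not met
5. ride permit absent → not met
6. third-party ride inspection 64 days ago vs limit 60 → not met
7. manufacturer's operating manual absent → not met
8. emergency-stop system test 34 days ago vs limit 30 → not met
9. non-destructive testing 25 days ago vs limit 30 → met
Not met: 2, 4, 5, 6, 7, 8

2, 4, 5, 6, 7, 8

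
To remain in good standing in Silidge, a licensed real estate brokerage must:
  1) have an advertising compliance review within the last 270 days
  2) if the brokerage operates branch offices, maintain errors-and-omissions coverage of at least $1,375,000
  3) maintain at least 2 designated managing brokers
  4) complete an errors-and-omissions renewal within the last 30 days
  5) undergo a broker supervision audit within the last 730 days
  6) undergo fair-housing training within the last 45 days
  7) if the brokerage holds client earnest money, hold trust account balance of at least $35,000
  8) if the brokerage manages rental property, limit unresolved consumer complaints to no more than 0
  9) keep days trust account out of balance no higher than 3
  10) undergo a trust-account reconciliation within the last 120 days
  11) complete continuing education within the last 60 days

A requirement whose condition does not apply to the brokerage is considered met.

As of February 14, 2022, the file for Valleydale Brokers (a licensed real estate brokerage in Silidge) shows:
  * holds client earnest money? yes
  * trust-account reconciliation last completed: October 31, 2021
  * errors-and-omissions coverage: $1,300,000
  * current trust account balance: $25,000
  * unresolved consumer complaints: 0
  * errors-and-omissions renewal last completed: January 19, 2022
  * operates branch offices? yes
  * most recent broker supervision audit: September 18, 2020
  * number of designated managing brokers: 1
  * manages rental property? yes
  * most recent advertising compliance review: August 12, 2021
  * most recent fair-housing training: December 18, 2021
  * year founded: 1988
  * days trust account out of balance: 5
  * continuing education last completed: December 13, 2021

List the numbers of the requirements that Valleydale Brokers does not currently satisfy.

1. advertising compliance review 186 days ago vs limit 270 → met
2. condition 'operates branch offices' holds; errors-and-omissions coverage $1,300,000 < $1,375,000 → not met
3. designated managing brokers 1 < 2 → not met
4. errors-and-omissions renewal 26 days ago vs limit 30 → met
5. broker supervision audit 514 days ago vs limit 730 → met
6. fair-housing training 58 days ago vs limit 45 → not met
7. condition 'holds client earnest money' holds; trust account balance $25,000 < $35,000 → not met
8. condition 'manages rental property' holds; unresolved consumer complaints 0 ≤ 0 → met
9. days trust account out of balance 5 > 3 → not met
10. trust-account reconciliation 106 days ago vs limit 120 → met
11. continuing education 63 days ago vs limit 60 → not met
Not met: 2, 3, 6, 7, 9, 11

2, 3, 6, 7, 9, 11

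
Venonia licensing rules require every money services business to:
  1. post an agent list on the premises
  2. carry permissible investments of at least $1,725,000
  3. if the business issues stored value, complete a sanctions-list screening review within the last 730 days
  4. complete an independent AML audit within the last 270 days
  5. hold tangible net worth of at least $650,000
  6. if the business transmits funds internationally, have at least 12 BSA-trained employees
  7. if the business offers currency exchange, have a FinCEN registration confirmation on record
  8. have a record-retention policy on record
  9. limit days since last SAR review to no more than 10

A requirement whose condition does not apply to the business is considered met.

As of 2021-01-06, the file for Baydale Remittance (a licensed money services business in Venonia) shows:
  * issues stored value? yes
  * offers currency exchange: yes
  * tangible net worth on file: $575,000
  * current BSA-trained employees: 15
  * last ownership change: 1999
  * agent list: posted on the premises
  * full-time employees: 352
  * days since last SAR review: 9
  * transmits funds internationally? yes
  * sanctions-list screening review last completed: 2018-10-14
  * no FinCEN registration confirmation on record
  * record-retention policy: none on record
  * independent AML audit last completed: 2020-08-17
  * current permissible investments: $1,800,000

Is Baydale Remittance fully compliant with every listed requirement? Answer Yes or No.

1. agent list present → met
2. permissible investments $1,800,000 ≥ $1,725,000 → met
3. condition 'issues stored value' holds; sanctions-list screening review 815 days ago vs limit 730 → not met
4. independent AML audit 142 days ago vs limit 270 → met
5. tangible net worth $575,000 < $650,000 → not met
6. condition 'transmits funds internationally' holds; BSA-trained employees 15 ≥ 12 → met
7. condition 'offers currency exchange' holds; FinCEN registration confirmation absent → not met
8. record-retention policy absent → not met
9. days since last SAR review 9 ≤ 10 → met
Not met: 3, 5, 7, 8

No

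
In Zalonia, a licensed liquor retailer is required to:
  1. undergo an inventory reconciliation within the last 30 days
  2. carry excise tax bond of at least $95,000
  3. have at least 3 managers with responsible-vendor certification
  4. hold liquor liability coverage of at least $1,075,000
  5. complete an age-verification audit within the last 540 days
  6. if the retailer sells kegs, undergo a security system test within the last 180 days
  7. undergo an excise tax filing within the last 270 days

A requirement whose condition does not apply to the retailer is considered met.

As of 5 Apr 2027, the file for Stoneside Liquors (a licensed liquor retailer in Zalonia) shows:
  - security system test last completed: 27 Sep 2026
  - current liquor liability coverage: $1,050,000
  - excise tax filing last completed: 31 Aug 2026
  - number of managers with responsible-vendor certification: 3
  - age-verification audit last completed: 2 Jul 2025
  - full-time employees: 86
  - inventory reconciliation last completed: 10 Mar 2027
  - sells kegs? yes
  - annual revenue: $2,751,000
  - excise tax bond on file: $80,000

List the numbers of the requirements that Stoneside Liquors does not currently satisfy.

1. inventory reconciliation 26 days ago vs limit 30 → met
2. excise tax bond $80,000 < $95,000 → not met
3. managers with responsible-vendor certification 3 ≥ 3 → met
4. liquor liability coverage $1,050,000 < $1,075,000 → not met
5. age-verification audit 642 days ago vs limit 540 → not met
6. condition 'sells kegs' holds; security system test 190 days ago vs limit 180 → not met
7. excise tax filing 217 days ago vs limit 270 → met
Not met: 2, 4, 5, 6

2, 4, 5, 6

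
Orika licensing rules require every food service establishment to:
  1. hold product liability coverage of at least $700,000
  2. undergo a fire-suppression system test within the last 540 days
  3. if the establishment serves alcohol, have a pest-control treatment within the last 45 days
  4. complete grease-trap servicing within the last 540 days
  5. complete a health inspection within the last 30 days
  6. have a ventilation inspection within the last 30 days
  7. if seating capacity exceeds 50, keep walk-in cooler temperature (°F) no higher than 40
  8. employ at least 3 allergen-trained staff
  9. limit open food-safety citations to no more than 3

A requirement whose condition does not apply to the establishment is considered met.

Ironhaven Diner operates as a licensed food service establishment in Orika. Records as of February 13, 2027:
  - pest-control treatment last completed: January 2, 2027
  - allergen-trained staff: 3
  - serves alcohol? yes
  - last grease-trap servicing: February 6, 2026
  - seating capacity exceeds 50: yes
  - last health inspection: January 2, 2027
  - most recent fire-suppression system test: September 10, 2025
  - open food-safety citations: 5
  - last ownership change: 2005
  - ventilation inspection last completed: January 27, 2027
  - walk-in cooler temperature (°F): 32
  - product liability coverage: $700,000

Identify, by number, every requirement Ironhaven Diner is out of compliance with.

5, 9

1. product liability coverage $700,000 ≥ $700,000 → met
2. fire-suppression system test 521 days ago vs limit 540 → met
3. condition 'serves alcohol' holds; pest-control treatment 42 days ago vs limit 45 → met
4. grease-trap servicing 372 days ago vs limit 540 → met
5. health inspection 42 days ago vs limit 30 → not met
6. ventilation inspection 17 days ago vs limit 30 → met
7. condition 'seating capacity exceeds 50' holds; walk-in cooler temperature (°F) 32 ≤ 40 → met
8. allergen-trained staff 3 ≥ 3 → met
9. open food-safety citations 5 > 3 → not met
Not met: 5, 9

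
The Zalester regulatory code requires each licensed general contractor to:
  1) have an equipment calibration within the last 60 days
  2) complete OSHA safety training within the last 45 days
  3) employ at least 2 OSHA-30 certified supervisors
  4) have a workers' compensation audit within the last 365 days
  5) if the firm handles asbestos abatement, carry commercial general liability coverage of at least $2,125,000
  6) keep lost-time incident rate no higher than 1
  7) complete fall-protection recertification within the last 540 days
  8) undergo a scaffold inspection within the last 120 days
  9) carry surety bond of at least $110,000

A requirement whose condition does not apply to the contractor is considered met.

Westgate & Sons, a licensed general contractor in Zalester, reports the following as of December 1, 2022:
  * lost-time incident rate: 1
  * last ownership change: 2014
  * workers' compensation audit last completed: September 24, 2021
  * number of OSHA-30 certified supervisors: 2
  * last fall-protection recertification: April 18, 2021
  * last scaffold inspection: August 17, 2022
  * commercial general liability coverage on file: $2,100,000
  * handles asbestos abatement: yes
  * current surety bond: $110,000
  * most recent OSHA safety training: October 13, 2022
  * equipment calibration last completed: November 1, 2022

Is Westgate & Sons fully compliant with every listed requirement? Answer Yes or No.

No

1. equipment calibration 30 days ago vs limit 60 → met
2. OSHA safety training 49 days ago vs limit 45 → not met
3. OSHA-30 certified supervisors 2 ≥ 2 → met
4. workers' compensation audit 433 days ago vs limit 365 → not met
5. condition 'handles asbestos abatement' holds; commercial general liability coverage $2,100,000 < $2,125,000 → not met
6. lost-time incident rate 1 ≤ 1 → met
7. fall-protection recertification 592 days ago vs limit 540 → not met
8. scaffold inspection 106 days ago vs limit 120 → met
9. surety bond $110,000 ≥ $110,000 → met
Not met: 2, 4, 5, 7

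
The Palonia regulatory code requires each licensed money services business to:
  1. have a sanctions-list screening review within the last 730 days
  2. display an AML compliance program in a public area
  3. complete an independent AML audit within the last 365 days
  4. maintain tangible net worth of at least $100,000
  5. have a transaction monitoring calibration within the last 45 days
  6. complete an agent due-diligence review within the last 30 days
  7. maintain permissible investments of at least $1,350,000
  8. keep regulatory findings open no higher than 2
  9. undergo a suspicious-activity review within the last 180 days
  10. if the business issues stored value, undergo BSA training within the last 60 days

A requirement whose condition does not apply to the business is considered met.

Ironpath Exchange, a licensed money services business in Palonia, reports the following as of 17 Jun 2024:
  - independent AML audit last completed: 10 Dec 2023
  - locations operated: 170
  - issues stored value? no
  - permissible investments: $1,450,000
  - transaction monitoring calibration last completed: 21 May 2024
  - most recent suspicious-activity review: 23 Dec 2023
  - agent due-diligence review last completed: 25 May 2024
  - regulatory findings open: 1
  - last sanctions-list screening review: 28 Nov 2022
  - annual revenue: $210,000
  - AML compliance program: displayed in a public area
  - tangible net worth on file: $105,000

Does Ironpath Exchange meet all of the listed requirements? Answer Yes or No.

Yes

1. sanctions-list screening review 567 days ago vs limit 730 → met
2. AML compliance program present → met
3. independent AML audit 190 days ago vs limit 365 → met
4. tangible net worth $105,000 ≥ $100,000 → met
5. transaction monitoring calibration 27 days ago vs limit 45 → met
6. agent due-diligence review 23 days ago vs limit 30 → met
7. permissible investments $1,450,000 ≥ $1,350,000 → met
8. regulatory findings open 1 ≤ 2 → met
9. suspicious-activity review 177 days ago vs limit 180 → met
10. condition 'issues stored value' does not hold → requirement n/a → met
All met.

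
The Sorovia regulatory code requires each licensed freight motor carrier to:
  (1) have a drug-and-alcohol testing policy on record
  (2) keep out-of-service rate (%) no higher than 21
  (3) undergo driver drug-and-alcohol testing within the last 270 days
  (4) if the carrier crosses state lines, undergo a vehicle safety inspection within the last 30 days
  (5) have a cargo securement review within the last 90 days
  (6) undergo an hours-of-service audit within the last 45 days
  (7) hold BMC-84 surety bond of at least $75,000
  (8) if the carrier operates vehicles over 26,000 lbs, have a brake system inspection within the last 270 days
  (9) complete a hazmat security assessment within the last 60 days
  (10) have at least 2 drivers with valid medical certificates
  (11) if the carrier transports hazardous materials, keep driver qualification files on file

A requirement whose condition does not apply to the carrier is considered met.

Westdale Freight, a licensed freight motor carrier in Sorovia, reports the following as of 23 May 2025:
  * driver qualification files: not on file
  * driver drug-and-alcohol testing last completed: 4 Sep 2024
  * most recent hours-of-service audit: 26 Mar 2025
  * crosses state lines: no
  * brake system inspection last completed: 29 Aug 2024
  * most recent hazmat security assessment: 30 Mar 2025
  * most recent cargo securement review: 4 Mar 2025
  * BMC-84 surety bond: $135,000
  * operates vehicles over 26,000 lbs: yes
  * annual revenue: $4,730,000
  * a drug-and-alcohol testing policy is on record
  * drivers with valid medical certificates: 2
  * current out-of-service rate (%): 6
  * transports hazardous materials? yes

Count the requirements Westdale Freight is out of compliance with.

1. drug-and-alcohol testing policy present → met
2. out-of-service rate (%) 6 ≤ 21 → met
3. driver drug-and-alcohol testing 261 days ago vs limit 270 → met
4. condition 'crosses state lines' does not hold → requirement n/a → met
5. cargo securement review 80 days ago vs limit 90 → met
6. hours-of-service audit 58 days ago vs limit 45 → not met
7. BMC-84 surety bond $135,000 ≥ $75,000 → met
8. condition 'operates vehicles over 26,000 lbs' holds; brake system inspection 267 days ago vs limit 270 → met
9. hazmat security assessment 54 days ago vs limit 60 → met
10. drivers with valid medical certificates 2 ≥ 2 → met
11. condition 'transports hazardous materials' holds; driver qualification files absent → not met
Not met: 2 of 11

2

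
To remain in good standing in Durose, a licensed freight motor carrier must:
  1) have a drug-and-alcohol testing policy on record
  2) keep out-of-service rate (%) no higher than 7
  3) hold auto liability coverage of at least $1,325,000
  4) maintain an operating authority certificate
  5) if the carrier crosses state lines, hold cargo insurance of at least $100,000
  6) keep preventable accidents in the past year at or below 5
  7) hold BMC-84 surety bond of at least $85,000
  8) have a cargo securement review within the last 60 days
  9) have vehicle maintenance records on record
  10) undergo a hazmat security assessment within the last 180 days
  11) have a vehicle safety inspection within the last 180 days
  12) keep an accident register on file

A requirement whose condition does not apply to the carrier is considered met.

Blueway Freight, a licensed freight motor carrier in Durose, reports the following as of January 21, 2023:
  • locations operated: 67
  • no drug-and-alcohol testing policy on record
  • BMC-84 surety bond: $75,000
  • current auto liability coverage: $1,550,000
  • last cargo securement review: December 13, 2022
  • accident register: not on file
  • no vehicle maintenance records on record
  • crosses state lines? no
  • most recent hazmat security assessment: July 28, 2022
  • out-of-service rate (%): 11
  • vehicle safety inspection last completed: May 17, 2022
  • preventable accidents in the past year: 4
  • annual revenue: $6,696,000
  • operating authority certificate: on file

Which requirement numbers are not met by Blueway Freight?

1. drug-and-alcohol testing policy absent → not met
2. out-of-service rate (%) 11 > 7 → not met
3. auto liability coverage $1,550,000 ≥ $1,325,000 → met
4. operating authority certificate present → met
5. condition 'crosses state lines' does not hold → requirement n/a → met
6. preventable accidents in the past year 4 ≤ 5 → met
7. BMC-84 surety bond $75,000 < $85,000 → not met
8. cargo securement review 39 days ago vs limit 60 → met
9. vehicle maintenance records absent → not met
10. hazmat security assessment 177 days ago vs limit 180 → met
11. vehicle safety inspection 249 days ago vs limit 180 → not met
12. accident register absent → not met
Not met: 1, 2, 7, 9, 11, 12

1, 2, 7, 9, 11, 12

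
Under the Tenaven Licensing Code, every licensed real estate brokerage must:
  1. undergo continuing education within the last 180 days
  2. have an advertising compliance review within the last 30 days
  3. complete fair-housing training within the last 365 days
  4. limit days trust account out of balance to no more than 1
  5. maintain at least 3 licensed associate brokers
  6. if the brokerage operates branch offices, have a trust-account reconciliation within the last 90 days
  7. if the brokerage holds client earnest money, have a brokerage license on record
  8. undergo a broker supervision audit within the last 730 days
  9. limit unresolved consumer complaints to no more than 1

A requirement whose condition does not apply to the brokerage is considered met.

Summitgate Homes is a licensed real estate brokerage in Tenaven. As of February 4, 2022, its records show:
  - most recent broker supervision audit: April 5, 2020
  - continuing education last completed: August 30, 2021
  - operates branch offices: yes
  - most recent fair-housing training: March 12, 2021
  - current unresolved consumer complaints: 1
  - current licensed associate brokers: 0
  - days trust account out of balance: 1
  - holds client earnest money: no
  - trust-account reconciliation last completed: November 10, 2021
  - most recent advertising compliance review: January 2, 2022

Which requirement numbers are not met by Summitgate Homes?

1. continuing education 158 days ago vs limit 180 → met
2. advertising compliance review 33 days ago vs limit 30 → not met
3. fair-housing training 329 days ago vs limit 365 → met
4. days trust account out of balance 1 ≤ 1 → met
5. licensed associate brokers 0 < 3 → not met
6. condition 'operates branch offices' holds; trust-account reconciliation 86 days ago vs limit 90 → met
7. condition 'holds client earnest money' does not hold → requirement n/a → met
8. broker supervision audit 670 days ago vs limit 730 → met
9. unresolved consumer complaints 1 ≤ 1 → met
Not met: 2, 5

2, 5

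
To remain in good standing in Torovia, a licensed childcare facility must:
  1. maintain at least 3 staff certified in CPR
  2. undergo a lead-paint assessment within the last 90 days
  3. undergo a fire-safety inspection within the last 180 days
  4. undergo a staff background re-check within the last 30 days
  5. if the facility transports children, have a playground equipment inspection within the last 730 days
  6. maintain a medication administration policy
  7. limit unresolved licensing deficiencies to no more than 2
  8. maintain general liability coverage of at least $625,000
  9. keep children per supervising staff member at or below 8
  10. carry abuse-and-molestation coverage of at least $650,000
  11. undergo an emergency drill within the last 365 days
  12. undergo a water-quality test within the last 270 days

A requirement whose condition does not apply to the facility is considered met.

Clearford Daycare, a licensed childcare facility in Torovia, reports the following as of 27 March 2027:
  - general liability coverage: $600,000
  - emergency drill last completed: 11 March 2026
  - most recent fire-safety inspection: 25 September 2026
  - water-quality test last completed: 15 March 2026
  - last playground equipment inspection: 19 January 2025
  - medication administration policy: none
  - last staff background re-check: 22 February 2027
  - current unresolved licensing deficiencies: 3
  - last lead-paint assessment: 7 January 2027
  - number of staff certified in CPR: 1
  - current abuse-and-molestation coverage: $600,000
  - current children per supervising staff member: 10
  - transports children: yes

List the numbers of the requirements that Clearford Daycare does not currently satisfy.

1. staff certified in CPR 1 < 3 → not met
2. lead-paint assessment 79 days ago vs limit 90 → met
3. fire-safety inspection 183 days ago vs limit 180 → not met
4. staff background re-check 33 days ago vs limit 30 → not met
5. condition 'transports children' holds; playground equipment inspection 797 days ago vs limit 730 → not met
6. medication administration policy absent → not met
7. unresolved licensing deficiencies 3 > 2 → not met
8. general liability coverage $600,000 < $625,000 → not met
9. children per supervising staff member 10 > 8 → not met
10. abuse-and-molestation coverage $600,000 < $650,000 → not met
11. emergency drill 381 days ago vs limit 365 → not met
12. water-quality test 377 days ago vs limit 270 → not met
Not met: 1, 3, 4, 5, 6, 7, 8, 9, 10, 11, 12

1, 3, 4, 5, 6, 7, 8, 9, 10, 11, 12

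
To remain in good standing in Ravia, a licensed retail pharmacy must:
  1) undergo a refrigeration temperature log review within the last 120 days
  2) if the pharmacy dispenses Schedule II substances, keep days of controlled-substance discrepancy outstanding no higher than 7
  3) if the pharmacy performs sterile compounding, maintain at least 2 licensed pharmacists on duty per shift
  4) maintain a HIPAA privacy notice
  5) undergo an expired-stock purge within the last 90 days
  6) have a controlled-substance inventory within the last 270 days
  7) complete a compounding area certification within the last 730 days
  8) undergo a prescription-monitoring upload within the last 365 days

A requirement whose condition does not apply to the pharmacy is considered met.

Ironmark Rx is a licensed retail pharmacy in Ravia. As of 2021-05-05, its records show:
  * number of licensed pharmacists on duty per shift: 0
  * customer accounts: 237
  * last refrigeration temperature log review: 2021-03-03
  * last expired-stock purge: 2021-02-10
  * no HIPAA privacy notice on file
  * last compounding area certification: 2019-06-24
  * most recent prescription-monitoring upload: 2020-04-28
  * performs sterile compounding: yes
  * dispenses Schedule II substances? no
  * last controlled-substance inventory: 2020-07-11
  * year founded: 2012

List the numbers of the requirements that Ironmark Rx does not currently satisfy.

1. refrigeration temperature log review 63 days ago vs limit 120 → met
2. condition 'dispenses Schedule II substances' does not hold → requirement n/a → met
3. condition 'performs sterile compounding' holds; licensed pharmacists on duty per shift 0 < 2 → not met
4. HIPAA privacy notice absent → not met
5. expired-stock purge 84 days ago vs limit 90 → met
6. controlled-substance inventory 298 days ago vs limit 270 → not met
7. compounding area certification 681 days ago vs limit 730 → met
8. prescription-monitoring upload 372 days ago vs limit 365 → not met
Not met: 3, 4, 6, 8

3, 4, 6, 8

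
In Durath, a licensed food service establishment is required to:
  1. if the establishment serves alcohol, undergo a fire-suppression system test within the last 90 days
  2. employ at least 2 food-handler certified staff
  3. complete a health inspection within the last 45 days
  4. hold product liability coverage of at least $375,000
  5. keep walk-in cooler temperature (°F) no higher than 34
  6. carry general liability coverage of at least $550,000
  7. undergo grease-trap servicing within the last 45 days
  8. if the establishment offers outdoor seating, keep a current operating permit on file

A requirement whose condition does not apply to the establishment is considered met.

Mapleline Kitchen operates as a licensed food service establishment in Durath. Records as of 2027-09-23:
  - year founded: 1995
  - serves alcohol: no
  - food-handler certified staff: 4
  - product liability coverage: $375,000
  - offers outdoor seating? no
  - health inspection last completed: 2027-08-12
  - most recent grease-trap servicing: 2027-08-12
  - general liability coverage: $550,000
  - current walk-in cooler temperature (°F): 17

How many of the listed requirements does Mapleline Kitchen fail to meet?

0

1. condition 'serves alcohol' does not hold → requirement n/a → met
2. food-handler certified staff 4 ≥ 2 → met
3. health inspection 42 days ago vs limit 45 → met
4. product liability coverage $375,000 ≥ $375,000 → met
5. walk-in cooler temperature (°F) 17 ≤ 34 → met
6. general liability coverage $550,000 ≥ $550,000 → met
7. grease-trap servicing 42 days ago vs limit 45 → met
8. condition 'offers outdoor seating' does not hold → requirement n/a → met
Not met: 0 of 8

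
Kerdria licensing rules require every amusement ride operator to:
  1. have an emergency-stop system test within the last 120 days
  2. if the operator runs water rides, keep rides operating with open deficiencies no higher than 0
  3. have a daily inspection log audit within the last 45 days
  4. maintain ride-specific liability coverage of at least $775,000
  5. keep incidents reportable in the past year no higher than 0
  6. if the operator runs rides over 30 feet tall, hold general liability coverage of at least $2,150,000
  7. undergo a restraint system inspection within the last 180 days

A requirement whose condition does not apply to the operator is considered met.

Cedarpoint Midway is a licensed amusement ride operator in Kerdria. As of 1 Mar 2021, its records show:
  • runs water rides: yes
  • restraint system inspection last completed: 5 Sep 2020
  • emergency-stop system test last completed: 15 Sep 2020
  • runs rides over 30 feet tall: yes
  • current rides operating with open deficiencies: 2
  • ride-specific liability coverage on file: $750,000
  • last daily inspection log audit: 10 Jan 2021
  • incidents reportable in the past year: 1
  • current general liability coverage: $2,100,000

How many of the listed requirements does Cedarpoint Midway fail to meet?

6

1. emergency-stop system test 167 days ago vs limit 120 → not met
2. condition 'runs water rides' holds; rides operating with open deficiencies 2 > 0 → not met
3. daily inspection log audit 50 days ago vs limit 45 → not met
4. ride-specific liability coverage $750,000 < $775,000 → not met
5. incidents reportable in the past year 1 > 0 → not met
6. condition 'runs rides over 30 feet tall' holds; general liability coverage $2,100,000 < $2,150,000 → not met
7. restraint system inspection 177 days ago vs limit 180 → met
Not met: 6 of 7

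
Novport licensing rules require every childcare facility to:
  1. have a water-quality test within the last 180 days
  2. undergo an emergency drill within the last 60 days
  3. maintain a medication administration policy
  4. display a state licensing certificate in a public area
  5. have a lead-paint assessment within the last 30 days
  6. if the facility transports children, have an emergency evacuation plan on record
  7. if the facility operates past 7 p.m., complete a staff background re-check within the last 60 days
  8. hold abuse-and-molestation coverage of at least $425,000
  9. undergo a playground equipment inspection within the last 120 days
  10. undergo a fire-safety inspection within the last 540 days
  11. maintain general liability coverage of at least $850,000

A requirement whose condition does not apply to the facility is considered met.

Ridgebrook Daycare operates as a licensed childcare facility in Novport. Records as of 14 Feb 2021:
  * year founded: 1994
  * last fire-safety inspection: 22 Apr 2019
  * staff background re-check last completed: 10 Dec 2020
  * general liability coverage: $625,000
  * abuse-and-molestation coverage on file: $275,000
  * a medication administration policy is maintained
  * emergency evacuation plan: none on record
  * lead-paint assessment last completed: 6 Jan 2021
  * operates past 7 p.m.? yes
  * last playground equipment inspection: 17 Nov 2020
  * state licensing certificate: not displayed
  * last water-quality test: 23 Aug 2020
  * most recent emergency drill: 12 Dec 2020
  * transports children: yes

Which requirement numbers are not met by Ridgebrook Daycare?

2, 4, 5, 6, 7, 8, 10, 11

1. water-quality test 175 days ago vs limit 180 → met
2. emergency drill 64 days ago vs limit 60 → not met
3. medication administration policy present → met
4. state licensing certificate absent → not met
5. lead-paint assessment 39 days ago vs limit 30 → not met
6. condition 'transports children' holds; emergency evacuation plan absent → not met
7. condition 'operates past 7 p.m.' holds; staff background re-check 66 days ago vs limit 60 → not met
8. abuse-and-molestation coverage $275,000 < $425,000 → not met
9. playground equipment inspection 89 days ago vs limit 120 → met
10. fire-safety inspection 664 days ago vs limit 540 → not met
11. general liability coverage $625,000 < $850,000 → not met
Not met: 2, 4, 5, 6, 7, 8, 10, 11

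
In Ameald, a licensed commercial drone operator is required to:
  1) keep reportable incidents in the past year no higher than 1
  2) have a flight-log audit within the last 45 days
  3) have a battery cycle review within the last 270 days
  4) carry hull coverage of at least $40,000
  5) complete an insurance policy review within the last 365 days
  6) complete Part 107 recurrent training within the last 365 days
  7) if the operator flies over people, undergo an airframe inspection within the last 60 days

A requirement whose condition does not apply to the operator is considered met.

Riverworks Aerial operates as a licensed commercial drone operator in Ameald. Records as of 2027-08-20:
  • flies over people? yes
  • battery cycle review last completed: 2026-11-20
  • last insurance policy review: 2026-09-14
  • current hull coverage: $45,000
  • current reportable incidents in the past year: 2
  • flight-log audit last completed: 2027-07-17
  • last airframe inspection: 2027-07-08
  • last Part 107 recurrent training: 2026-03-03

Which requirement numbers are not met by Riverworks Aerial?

1, 3, 6

1. reportable incidents in the past year 2 > 1 → not met
2. flight-log audit 34 days ago vs limit 45 → met
3. battery cycle review 273 days ago vs limit 270 → not met
4. hull coverage $45,000 ≥ $40,000 → met
5. insurance policy review 340 days ago vs limit 365 → met
6. Part 107 recurrent training 535 days ago vs limit 365 → not met
7. condition 'flies over people' holds; airframe inspection 43 days ago vs limit 60 → met
Not met: 1, 3, 6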